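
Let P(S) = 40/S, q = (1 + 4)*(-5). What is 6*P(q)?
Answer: -48/5 ≈ -9.6000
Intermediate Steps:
q = -25 (q = 5*(-5) = -25)
6*P(q) = 6*(40/(-25)) = 6*(40*(-1/25)) = 6*(-8/5) = -48/5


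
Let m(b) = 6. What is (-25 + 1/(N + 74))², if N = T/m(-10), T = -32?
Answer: 26491609/42436 ≈ 624.27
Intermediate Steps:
N = -16/3 (N = -32/6 = -32*⅙ = -16/3 ≈ -5.3333)
(-25 + 1/(N + 74))² = (-25 + 1/(-16/3 + 74))² = (-25 + 1/(206/3))² = (-25 + 3/206)² = (-5147/206)² = 26491609/42436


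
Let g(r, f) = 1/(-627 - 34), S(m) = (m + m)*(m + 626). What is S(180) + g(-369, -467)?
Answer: 191795759/661 ≈ 2.9016e+5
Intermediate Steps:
S(m) = 2*m*(626 + m) (S(m) = (2*m)*(626 + m) = 2*m*(626 + m))
g(r, f) = -1/661 (g(r, f) = 1/(-661) = -1/661)
S(180) + g(-369, -467) = 2*180*(626 + 180) - 1/661 = 2*180*806 - 1/661 = 290160 - 1/661 = 191795759/661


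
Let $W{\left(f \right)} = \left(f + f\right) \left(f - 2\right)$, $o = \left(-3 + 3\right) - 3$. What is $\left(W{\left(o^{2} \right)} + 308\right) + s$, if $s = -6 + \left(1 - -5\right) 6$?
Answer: $464$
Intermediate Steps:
$o = -3$ ($o = 0 - 3 = -3$)
$s = 30$ ($s = -6 + \left(1 + 5\right) 6 = -6 + 6 \cdot 6 = -6 + 36 = 30$)
$W{\left(f \right)} = 2 f \left(-2 + f\right)$
$\left(W{\left(o^{2} \right)} + 308\right) + s = \left(2 \left(-3\right)^{2} \left(-2 + \left(-3\right)^{2}\right) + 308\right) + 30 = \left(2 \cdot 9 \left(-2 + 9\right) + 308\right) + 30 = \left(2 \cdot 9 \cdot 7 + 308\right) + 30 = \left(126 + 308\right) + 30 = 434 + 30 = 464$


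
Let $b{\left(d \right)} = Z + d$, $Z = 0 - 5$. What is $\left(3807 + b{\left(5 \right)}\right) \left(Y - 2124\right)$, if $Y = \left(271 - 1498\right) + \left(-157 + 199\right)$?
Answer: $-12597363$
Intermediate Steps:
$Z = -5$ ($Z = 0 - 5 = -5$)
$Y = -1185$ ($Y = -1227 + 42 = -1185$)
$b{\left(d \right)} = -5 + d$
$\left(3807 + b{\left(5 \right)}\right) \left(Y - 2124\right) = \left(3807 + \left(-5 + 5\right)\right) \left(-1185 - 2124\right) = \left(3807 + 0\right) \left(-3309\right) = 3807 \left(-3309\right) = -12597363$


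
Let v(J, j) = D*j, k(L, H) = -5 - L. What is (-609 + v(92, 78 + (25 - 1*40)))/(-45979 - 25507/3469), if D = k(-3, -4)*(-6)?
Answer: -509943/159526658 ≈ -0.0031966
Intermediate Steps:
D = 12 (D = (-5 - 1*(-3))*(-6) = (-5 + 3)*(-6) = -2*(-6) = 12)
v(J, j) = 12*j
(-609 + v(92, 78 + (25 - 1*40)))/(-45979 - 25507/3469) = (-609 + 12*(78 + (25 - 1*40)))/(-45979 - 25507/3469) = (-609 + 12*(78 + (25 - 40)))/(-45979 - 25507*1/3469) = (-609 + 12*(78 - 15))/(-45979 - 25507/3469) = (-609 + 12*63)/(-159526658/3469) = (-609 + 756)*(-3469/159526658) = 147*(-3469/159526658) = -509943/159526658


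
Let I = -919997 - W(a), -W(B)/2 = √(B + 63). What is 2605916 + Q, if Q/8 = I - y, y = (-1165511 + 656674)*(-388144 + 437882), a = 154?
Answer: 202463523588 + 16*√217 ≈ 2.0246e+11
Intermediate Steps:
W(B) = -2*√(63 + B) (W(B) = -2*√(B + 63) = -2*√(63 + B))
I = -919997 + 2*√217 (I = -919997 - (-2)*√(63 + 154) = -919997 - (-2)*√217 = -919997 + 2*√217 ≈ -9.1997e+5)
y = -25308534706 (y = -508837*49738 = -25308534706)
Q = 202460917672 + 16*√217 (Q = 8*((-919997 + 2*√217) - 1*(-25308534706)) = 8*((-919997 + 2*√217) + 25308534706) = 8*(25307614709 + 2*√217) = 202460917672 + 16*√217 ≈ 2.0246e+11)
2605916 + Q = 2605916 + (202460917672 + 16*√217) = 202463523588 + 16*√217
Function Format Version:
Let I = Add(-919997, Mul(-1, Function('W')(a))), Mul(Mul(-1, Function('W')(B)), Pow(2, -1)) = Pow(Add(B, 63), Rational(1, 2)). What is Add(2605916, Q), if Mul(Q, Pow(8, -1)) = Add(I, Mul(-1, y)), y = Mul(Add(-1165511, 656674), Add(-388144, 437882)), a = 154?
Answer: Add(202463523588, Mul(16, Pow(217, Rational(1, 2)))) ≈ 2.0246e+11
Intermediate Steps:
Function('W')(B) = Mul(-2, Pow(Add(63, B), Rational(1, 2))) (Function('W')(B) = Mul(-2, Pow(Add(B, 63), Rational(1, 2))) = Mul(-2, Pow(Add(63, B), Rational(1, 2))))
I = Add(-919997, Mul(2, Pow(217, Rational(1, 2)))) (I = Add(-919997, Mul(-1, Mul(-2, Pow(Add(63, 154), Rational(1, 2))))) = Add(-919997, Mul(-1, Mul(-2, Pow(217, Rational(1, 2))))) = Add(-919997, Mul(2, Pow(217, Rational(1, 2)))) ≈ -9.1997e+5)
y = -25308534706 (y = Mul(-508837, 49738) = -25308534706)
Q = Add(202460917672, Mul(16, Pow(217, Rational(1, 2)))) (Q = Mul(8, Add(Add(-919997, Mul(2, Pow(217, Rational(1, 2)))), Mul(-1, -25308534706))) = Mul(8, Add(Add(-919997, Mul(2, Pow(217, Rational(1, 2)))), 25308534706)) = Mul(8, Add(25307614709, Mul(2, Pow(217, Rational(1, 2))))) = Add(202460917672, Mul(16, Pow(217, Rational(1, 2)))) ≈ 2.0246e+11)
Add(2605916, Q) = Add(2605916, Add(202460917672, Mul(16, Pow(217, Rational(1, 2))))) = Add(202463523588, Mul(16, Pow(217, Rational(1, 2))))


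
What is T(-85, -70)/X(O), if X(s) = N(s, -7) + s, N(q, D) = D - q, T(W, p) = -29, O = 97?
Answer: 29/7 ≈ 4.1429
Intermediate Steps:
X(s) = -7 (X(s) = (-7 - s) + s = -7)
T(-85, -70)/X(O) = -29/(-7) = -29*(-⅐) = 29/7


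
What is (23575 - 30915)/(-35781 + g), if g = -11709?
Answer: 734/4749 ≈ 0.15456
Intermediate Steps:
(23575 - 30915)/(-35781 + g) = (23575 - 30915)/(-35781 - 11709) = -7340/(-47490) = -7340*(-1/47490) = 734/4749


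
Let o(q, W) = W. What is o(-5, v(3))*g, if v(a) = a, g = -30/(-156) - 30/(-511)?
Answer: 10005/13286 ≈ 0.75305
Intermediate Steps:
g = 3335/13286 (g = -30*(-1/156) - 30*(-1/511) = 5/26 + 30/511 = 3335/13286 ≈ 0.25102)
o(-5, v(3))*g = 3*(3335/13286) = 10005/13286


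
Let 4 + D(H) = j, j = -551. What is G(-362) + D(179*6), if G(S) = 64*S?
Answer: -23723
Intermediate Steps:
D(H) = -555 (D(H) = -4 - 551 = -555)
G(-362) + D(179*6) = 64*(-362) - 555 = -23168 - 555 = -23723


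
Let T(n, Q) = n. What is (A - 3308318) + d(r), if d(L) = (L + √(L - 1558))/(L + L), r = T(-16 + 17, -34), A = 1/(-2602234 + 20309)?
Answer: -17083655322377/5163850 + 3*I*√173/2 ≈ -3.3083e+6 + 19.729*I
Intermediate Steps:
A = -1/2581925 (A = 1/(-2581925) = -1/2581925 ≈ -3.8731e-7)
r = 1 (r = -16 + 17 = 1)
d(L) = (L + √(-1558 + L))/(2*L) (d(L) = (L + √(-1558 + L))/((2*L)) = (L + √(-1558 + L))*(1/(2*L)) = (L + √(-1558 + L))/(2*L))
(A - 3308318) + d(r) = (-1/2581925 - 3308318) + (½)*(1 + √(-1558 + 1))/1 = -8541828952151/2581925 + (½)*1*(1 + √(-1557)) = -8541828952151/2581925 + (½)*1*(1 + 3*I*√173) = -8541828952151/2581925 + (½ + 3*I*√173/2) = -17083655322377/5163850 + 3*I*√173/2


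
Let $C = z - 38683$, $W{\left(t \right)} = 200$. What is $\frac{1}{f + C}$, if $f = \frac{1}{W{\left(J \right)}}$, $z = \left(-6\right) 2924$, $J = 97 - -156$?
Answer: $- \frac{200}{11245399} \approx -1.7785 \cdot 10^{-5}$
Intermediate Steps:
$J = 253$ ($J = 97 + 156 = 253$)
$z = -17544$
$C = -56227$ ($C = -17544 - 38683 = -56227$)
$f = \frac{1}{200} \approx 0.005$
$\frac{1}{f + C} = \frac{1}{\frac{1}{200} - 56227} = \frac{1}{- \frac{11245399}{200}} = - \frac{200}{11245399}$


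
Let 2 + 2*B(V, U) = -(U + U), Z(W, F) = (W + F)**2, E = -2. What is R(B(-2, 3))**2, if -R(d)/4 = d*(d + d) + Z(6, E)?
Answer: 36864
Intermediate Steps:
Z(W, F) = (F + W)**2
B(V, U) = -1 - U (B(V, U) = -1 + (-(U + U))/2 = -1 + (-2*U)/2 = -1 - U)
R(d) = -64 - 8*d**2 (R(d) = -4*(d*(d + d) + (-2 + 6)**2) = -4*(d*(2*d) + 4**2) = -4*(2*d**2 + 16) = -4*(16 + 2*d**2) = -64 - 8*d**2)
R(B(-2, 3))**2 = (-64 - 8*(-1 - 1*3)**2)**2 = (-64 - 8*(-1 - 3)**2)**2 = (-64 - 8*(-4)**2)**2 = (-64 - 8*16)**2 = (-64 - 128)**2 = (-192)**2 = 36864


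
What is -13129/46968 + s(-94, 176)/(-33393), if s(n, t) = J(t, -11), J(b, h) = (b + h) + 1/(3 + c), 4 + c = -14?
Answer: -117411391/412737480 ≈ -0.28447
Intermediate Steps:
c = -18 (c = -4 - 14 = -18)
J(b, h) = -1/15 + b + h (J(b, h) = (b + h) + 1/(3 - 18) = (b + h) + 1/(-15) = (b + h) - 1/15 = -1/15 + b + h)
s(n, t) = -166/15 + t (s(n, t) = -1/15 + t - 11 = -166/15 + t)
-13129/46968 + s(-94, 176)/(-33393) = -13129/46968 + (-166/15 + 176)/(-33393) = -13129*1/46968 + (2474/15)*(-1/33393) = -691/2472 - 2474/500895 = -117411391/412737480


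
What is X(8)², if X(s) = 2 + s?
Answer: 100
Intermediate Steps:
X(8)² = (2 + 8)² = 10² = 100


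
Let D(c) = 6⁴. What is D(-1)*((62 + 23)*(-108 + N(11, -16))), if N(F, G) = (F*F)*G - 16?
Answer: -226929600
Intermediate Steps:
D(c) = 1296
N(F, G) = -16 + G*F² (N(F, G) = F²*G - 16 = G*F² - 16 = -16 + G*F²)
D(-1)*((62 + 23)*(-108 + N(11, -16))) = 1296*((62 + 23)*(-108 + (-16 - 16*11²))) = 1296*(85*(-108 + (-16 - 16*121))) = 1296*(85*(-108 + (-16 - 1936))) = 1296*(85*(-108 - 1952)) = 1296*(85*(-2060)) = 1296*(-175100) = -226929600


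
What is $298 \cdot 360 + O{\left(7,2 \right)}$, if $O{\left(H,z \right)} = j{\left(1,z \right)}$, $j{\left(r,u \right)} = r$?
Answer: $107281$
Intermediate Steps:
$O{\left(H,z \right)} = 1$
$298 \cdot 360 + O{\left(7,2 \right)} = 298 \cdot 360 + 1 = 107280 + 1 = 107281$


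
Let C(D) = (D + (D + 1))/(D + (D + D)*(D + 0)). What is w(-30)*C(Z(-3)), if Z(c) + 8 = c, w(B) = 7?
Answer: -7/11 ≈ -0.63636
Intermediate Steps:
Z(c) = -8 + c
C(D) = (1 + 2*D)/(D + 2*D²) (C(D) = (D + (1 + D))/(D + (2*D)*D) = (1 + 2*D)/(D + 2*D²))
w(-30)*C(Z(-3)) = 7/(-8 - 3) = 7/(-11) = 7*(-1/11) = -7/11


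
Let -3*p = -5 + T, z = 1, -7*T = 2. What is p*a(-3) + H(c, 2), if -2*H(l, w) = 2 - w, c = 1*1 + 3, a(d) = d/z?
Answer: -37/7 ≈ -5.2857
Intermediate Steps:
T = -2/7 (T = -⅐*2 = -2/7 ≈ -0.28571)
a(d) = d (a(d) = d/1 = d*1 = d)
c = 4 (c = 1 + 3 = 4)
H(l, w) = -1 + w/2 (H(l, w) = -(2 - w)/2 = -1 + w/2)
p = 37/21 (p = -(-5 - 2/7)/3 = -⅓*(-37/7) = 37/21 ≈ 1.7619)
p*a(-3) + H(c, 2) = (37/21)*(-3) + (-1 + (½)*2) = -37/7 + (-1 + 1) = -37/7 + 0 = -37/7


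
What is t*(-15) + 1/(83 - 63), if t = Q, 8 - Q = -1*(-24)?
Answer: 4801/20 ≈ 240.05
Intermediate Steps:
Q = -16 (Q = 8 - (-1)*(-24) = 8 - 1*24 = 8 - 24 = -16)
t = -16
t*(-15) + 1/(83 - 63) = -16*(-15) + 1/(83 - 63) = 240 + 1/20 = 4801/20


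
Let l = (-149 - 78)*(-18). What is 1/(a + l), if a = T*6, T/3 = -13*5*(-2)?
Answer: 1/6426 ≈ 0.00015562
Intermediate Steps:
T = 390 (T = 3*(-13*5*(-2)) = 3*(-65*(-2)) = 3*130 = 390)
l = 4086 (l = -227*(-18) = 4086)
a = 2340 (a = 390*6 = 2340)
1/(a + l) = 1/(2340 + 4086) = 1/6426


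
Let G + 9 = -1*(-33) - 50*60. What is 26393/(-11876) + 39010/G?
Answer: -67728541/4417872 ≈ -15.331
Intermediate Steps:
G = -2976 (G = -9 + (-1*(-33) - 50*60) = -9 + (33 - 3000) = -9 - 2967 = -2976)
26393/(-11876) + 39010/G = 26393/(-11876) + 39010/(-2976) = 26393*(-1/11876) + 39010*(-1/2976) = -26393/11876 - 19505/1488 = -67728541/4417872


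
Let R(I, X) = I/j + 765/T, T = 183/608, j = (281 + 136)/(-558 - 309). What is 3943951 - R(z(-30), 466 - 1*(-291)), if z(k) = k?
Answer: 33418681099/8479 ≈ 3.9413e+6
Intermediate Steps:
j = -139/289 (j = 417/(-867) = 417*(-1/867) = -139/289 ≈ -0.48097)
T = 183/608 (T = 183*(1/608) = 183/608 ≈ 0.30099)
R(I, X) = 155040/61 - 289*I/139 (R(I, X) = I/(-139/289) + 765/(183/608) = I*(-289/139) + 765*(608/183) = -289*I/139 + 155040/61 = 155040/61 - 289*I/139)
3943951 - R(z(-30), 466 - 1*(-291)) = 3943951 - (155040/61 - 289/139*(-30)) = 3943951 - (155040/61 + 8670/139) = 3943951 - 1*22079430/8479 = 3943951 - 22079430/8479 = 33418681099/8479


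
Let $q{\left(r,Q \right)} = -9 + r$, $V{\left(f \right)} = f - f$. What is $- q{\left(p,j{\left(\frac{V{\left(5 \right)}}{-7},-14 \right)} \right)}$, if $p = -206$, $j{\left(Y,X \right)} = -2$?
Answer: $215$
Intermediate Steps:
$V{\left(f \right)} = 0$
$- q{\left(p,j{\left(\frac{V{\left(5 \right)}}{-7},-14 \right)} \right)} = - (-9 - 206) = \left(-1\right) \left(-215\right) = 215$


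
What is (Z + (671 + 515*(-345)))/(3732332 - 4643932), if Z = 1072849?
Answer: -179169/182320 ≈ -0.98272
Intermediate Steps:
(Z + (671 + 515*(-345)))/(3732332 - 4643932) = (1072849 + (671 + 515*(-345)))/(3732332 - 4643932) = (1072849 + (671 - 177675))/(-911600) = (1072849 - 177004)*(-1/911600) = 895845*(-1/911600) = -179169/182320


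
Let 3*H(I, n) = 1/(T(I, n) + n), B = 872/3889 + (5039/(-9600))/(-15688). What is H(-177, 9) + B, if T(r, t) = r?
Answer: 2733882374891/12299743411200 ≈ 0.22227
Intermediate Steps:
B = 131346982271/585702067200 (B = 872*(1/3889) + (5039*(-1/9600))*(-1/15688) = 872/3889 - 5039/9600*(-1/15688) = 872/3889 + 5039/150604800 = 131346982271/585702067200 ≈ 0.22426)
H(I, n) = 1/(3*(I + n))
H(-177, 9) + B = 1/(3*(-177 + 9)) + 131346982271/585702067200 = (⅓)/(-168) + 131346982271/585702067200 = (⅓)*(-1/168) + 131346982271/585702067200 = -1/504 + 131346982271/585702067200 = 2733882374891/12299743411200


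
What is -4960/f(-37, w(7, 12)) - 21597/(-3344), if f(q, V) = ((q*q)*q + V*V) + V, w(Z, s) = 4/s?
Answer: 908615031/138585392 ≈ 6.5564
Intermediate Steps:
f(q, V) = V + V² + q³ (f(q, V) = (q²*q + V²) + V = (q³ + V²) + V = (V² + q³) + V = V + V² + q³)
-4960/f(-37, w(7, 12)) - 21597/(-3344) = -4960/(4/12 + (4/12)² + (-37)³) - 21597/(-3344) = -4960/(4*(1/12) + (4*(1/12))² - 50653) - 21597*(-1/3344) = -4960/(⅓ + (⅓)² - 50653) + 21597/3344 = -4960/(⅓ + ⅑ - 50653) + 21597/3344 = -4960/(-455873/9) + 21597/3344 = -4960*(-9/455873) + 21597/3344 = 44640/455873 + 21597/3344 = 908615031/138585392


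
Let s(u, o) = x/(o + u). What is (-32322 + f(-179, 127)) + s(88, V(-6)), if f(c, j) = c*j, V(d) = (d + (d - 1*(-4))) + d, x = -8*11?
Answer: -2037079/37 ≈ -55056.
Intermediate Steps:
x = -88
V(d) = 4 + 3*d (V(d) = (d + (d + 4)) + d = (d + (4 + d)) + d = (4 + 2*d) + d = 4 + 3*d)
s(u, o) = -88/(o + u)
(-32322 + f(-179, 127)) + s(88, V(-6)) = (-32322 - 179*127) - 88/((4 + 3*(-6)) + 88) = (-32322 - 22733) - 88/((4 - 18) + 88) = -55055 - 88/(-14 + 88) = -55055 - 88/74 = -55055 - 88*1/74 = -55055 - 44/37 = -2037079/37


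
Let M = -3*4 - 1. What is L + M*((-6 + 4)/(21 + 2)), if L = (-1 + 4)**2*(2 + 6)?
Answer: 1682/23 ≈ 73.130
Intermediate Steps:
L = 72 (L = 3**2*8 = 9*8 = 72)
M = -13 (M = -12 - 1 = -13)
L + M*((-6 + 4)/(21 + 2)) = 72 - 13*(-6 + 4)/(21 + 2) = 72 - (-26)/23 = 72 - 13*(-2/23) = 72 + 26/23 = 1682/23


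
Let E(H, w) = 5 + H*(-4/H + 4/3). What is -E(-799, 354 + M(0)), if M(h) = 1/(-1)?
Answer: 3193/3 ≈ 1064.3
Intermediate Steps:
M(h) = -1
E(H, w) = 5 + H*(4/3 - 4/H) (E(H, w) = 5 + H*(-4/H + 4*(1/3)) = 5 + H*(-4/H + 4/3) = 5 + H*(4/3 - 4/H))
-E(-799, 354 + M(0)) = -(1 + (4/3)*(-799)) = -(1 - 3196/3) = -1*(-3193/3) = 3193/3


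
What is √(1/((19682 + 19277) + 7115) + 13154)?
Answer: √27923488509378/46074 ≈ 114.69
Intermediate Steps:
√(1/((19682 + 19277) + 7115) + 13154) = √(1/(38959 + 7115) + 13154) = √(1/46074 + 13154) = √(606057397/46074) = √27923488509378/46074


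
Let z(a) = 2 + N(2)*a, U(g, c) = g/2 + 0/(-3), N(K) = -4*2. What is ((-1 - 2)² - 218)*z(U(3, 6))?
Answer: 2090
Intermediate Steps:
N(K) = -8
U(g, c) = g/2 (U(g, c) = g*(½) + 0*(-⅓) = g/2 + 0 = g/2)
z(a) = 2 - 8*a
((-1 - 2)² - 218)*z(U(3, 6)) = ((-1 - 2)² - 218)*(2 - 4*3) = ((-3)² - 218)*(2 - 8*3/2) = (9 - 218)*(2 - 12) = -209*(-10) = 2090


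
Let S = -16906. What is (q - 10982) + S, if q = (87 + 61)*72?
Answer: -17232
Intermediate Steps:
q = 10656 (q = 148*72 = 10656)
(q - 10982) + S = (10656 - 10982) - 16906 = -326 - 16906 = -17232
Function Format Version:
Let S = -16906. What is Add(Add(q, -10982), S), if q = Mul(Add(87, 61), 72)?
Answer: -17232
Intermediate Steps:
q = 10656 (q = Mul(148, 72) = 10656)
Add(Add(q, -10982), S) = Add(Add(10656, -10982), -16906) = Add(-326, -16906) = -17232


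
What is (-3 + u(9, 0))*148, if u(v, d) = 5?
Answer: 296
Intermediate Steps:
(-3 + u(9, 0))*148 = (-3 + 5)*148 = 2*148 = 296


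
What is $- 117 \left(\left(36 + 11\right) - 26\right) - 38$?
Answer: $-2495$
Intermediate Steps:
$- 117 \left(\left(36 + 11\right) - 26\right) - 38 = - 117 \left(47 - 26\right) - 38 = \left(-117\right) 21 - 38 = -2457 - 38 = -2495$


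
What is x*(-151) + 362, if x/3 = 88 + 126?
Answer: -96580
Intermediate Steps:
x = 642 (x = 3*(88 + 126) = 3*214 = 642)
x*(-151) + 362 = 642*(-151) + 362 = -96942 + 362 = -96580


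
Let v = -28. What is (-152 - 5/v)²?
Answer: 18071001/784 ≈ 23050.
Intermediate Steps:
(-152 - 5/v)² = (-152 - 5/(-28))² = (-152 - 5*(-1/28))² = (-152 + 5/28)² = (-4251/28)² = 18071001/784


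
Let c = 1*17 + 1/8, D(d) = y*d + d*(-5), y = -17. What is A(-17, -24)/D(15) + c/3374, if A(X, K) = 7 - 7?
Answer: 137/26992 ≈ 0.0050756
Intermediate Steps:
A(X, K) = 0
D(d) = -22*d (D(d) = -17*d + d*(-5) = -17*d - 5*d = -22*d)
c = 137/8 (c = 17 + 1/8 = 137/8 ≈ 17.125)
A(-17, -24)/D(15) + c/3374 = 0/((-22*15)) + (137/8)/3374 = 0/(-330) + (137/8)*(1/3374) = 0*(-1/330) + 137/26992 = 0 + 137/26992 = 137/26992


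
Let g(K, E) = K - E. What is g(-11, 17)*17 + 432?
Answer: -44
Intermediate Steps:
g(-11, 17)*17 + 432 = (-11 - 1*17)*17 + 432 = (-11 - 17)*17 + 432 = -28*17 + 432 = -476 + 432 = -44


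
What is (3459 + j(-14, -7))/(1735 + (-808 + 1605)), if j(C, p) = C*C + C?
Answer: 3641/2532 ≈ 1.4380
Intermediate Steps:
j(C, p) = C + C**2 (j(C, p) = C**2 + C = C + C**2)
(3459 + j(-14, -7))/(1735 + (-808 + 1605)) = (3459 - 14*(1 - 14))/(1735 + (-808 + 1605)) = (3459 - 14*(-13))/(1735 + 797) = (3459 + 182)/2532 = 3641*(1/2532) = 3641/2532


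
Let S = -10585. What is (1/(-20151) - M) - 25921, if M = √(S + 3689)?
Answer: -522334072/20151 - 4*I*√431 ≈ -25921.0 - 83.042*I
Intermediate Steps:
M = 4*I*√431 (M = √(-10585 + 3689) = √(-6896) = 4*I*√431 ≈ 83.042*I)
(1/(-20151) - M) - 25921 = (1/(-20151) - 4*I*√431) - 25921 = (-1/20151 - 4*I*√431) - 25921 = -522334072/20151 - 4*I*√431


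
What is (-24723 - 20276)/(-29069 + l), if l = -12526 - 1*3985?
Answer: 44999/45580 ≈ 0.98725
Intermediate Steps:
l = -16511 (l = -12526 - 3985 = -16511)
(-24723 - 20276)/(-29069 + l) = (-24723 - 20276)/(-29069 - 16511) = -44999/(-45580) = -44999*(-1/45580) = 44999/45580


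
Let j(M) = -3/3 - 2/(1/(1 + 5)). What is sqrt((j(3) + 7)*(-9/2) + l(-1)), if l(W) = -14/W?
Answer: sqrt(41) ≈ 6.4031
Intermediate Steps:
j(M) = -13 (j(M) = -3*1/3 - 2/(1/6) = -1 - 2/1/6 = -1 - 2*6 = -1 - 12 = -13)
sqrt((j(3) + 7)*(-9/2) + l(-1)) = sqrt((-13 + 7)*(-9/2) - 14/(-1)) = sqrt(-(-54)/2 - 14*(-1)) = sqrt(-6*(-9/2) + 14) = sqrt(27 + 14) = sqrt(41)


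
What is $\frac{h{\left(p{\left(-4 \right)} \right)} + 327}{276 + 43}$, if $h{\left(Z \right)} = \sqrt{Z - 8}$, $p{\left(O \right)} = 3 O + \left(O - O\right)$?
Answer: $\frac{327}{319} + \frac{2 i \sqrt{5}}{319} \approx 1.0251 + 0.014019 i$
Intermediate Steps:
$p{\left(O \right)} = 3 O$ ($p{\left(O \right)} = 3 O + 0 = 3 O$)
$h{\left(Z \right)} = \sqrt{-8 + Z}$
$\frac{h{\left(p{\left(-4 \right)} \right)} + 327}{276 + 43} = \frac{\sqrt{-8 + 3 \left(-4\right)} + 327}{276 + 43} = \frac{\sqrt{-8 - 12} + 327}{319} = \left(\sqrt{-20} + 327\right) \frac{1}{319} = \left(2 i \sqrt{5} + 327\right) \frac{1}{319} = \left(327 + 2 i \sqrt{5}\right) \frac{1}{319} = \frac{327}{319} + \frac{2 i \sqrt{5}}{319}$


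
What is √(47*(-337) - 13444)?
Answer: I*√29283 ≈ 171.12*I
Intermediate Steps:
√(47*(-337) - 13444) = √(-15839 - 13444) = √(-29283) = I*√29283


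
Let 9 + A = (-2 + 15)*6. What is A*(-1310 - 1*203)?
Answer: -104397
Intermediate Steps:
A = 69 (A = -9 + (-2 + 15)*6 = -9 + 13*6 = -9 + 78 = 69)
A*(-1310 - 1*203) = 69*(-1310 - 1*203) = 69*(-1310 - 203) = 69*(-1513) = -104397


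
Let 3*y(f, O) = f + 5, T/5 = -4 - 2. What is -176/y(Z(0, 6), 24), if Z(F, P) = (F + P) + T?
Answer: 528/19 ≈ 27.789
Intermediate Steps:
T = -30 (T = 5*(-4 - 2) = 5*(-6) = -30)
Z(F, P) = -30 + F + P (Z(F, P) = (F + P) - 30 = -30 + F + P)
y(f, O) = 5/3 + f/3 (y(f, O) = (f + 5)/3 = (5 + f)/3 = 5/3 + f/3)
-176/y(Z(0, 6), 24) = -176/(5/3 + (-30 + 0 + 6)/3) = -176/(5/3 + (⅓)*(-24)) = -176/(5/3 - 8) = -176/(-19/3) = -176*(-3/19) = 528/19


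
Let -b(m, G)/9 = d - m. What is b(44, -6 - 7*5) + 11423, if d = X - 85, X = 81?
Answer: 11855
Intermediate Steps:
d = -4 (d = 81 - 85 = -4)
b(m, G) = 36 + 9*m (b(m, G) = -9*(-4 - m) = 36 + 9*m)
b(44, -6 - 7*5) + 11423 = (36 + 9*44) + 11423 = (36 + 396) + 11423 = 432 + 11423 = 11855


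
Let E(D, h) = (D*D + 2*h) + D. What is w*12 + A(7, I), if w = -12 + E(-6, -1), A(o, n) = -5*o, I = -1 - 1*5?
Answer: 157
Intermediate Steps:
E(D, h) = D + D² + 2*h (E(D, h) = (D² + 2*h) + D = D + D² + 2*h)
I = -6 (I = -1 - 5 = -6)
w = 16 (w = -12 + (-6 + (-6)² + 2*(-1)) = -12 + (-6 + 36 - 2) = -12 + 28 = 16)
w*12 + A(7, I) = 16*12 - 5*7 = 192 - 35 = 157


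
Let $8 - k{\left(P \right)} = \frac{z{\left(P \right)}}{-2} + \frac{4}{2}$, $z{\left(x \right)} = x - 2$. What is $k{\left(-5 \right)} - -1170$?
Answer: $\frac{2345}{2} \approx 1172.5$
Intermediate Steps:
$z{\left(x \right)} = -2 + x$ ($z{\left(x \right)} = x - 2 = -2 + x$)
$k{\left(P \right)} = 5 + \frac{P}{2}$ ($k{\left(P \right)} = 8 - \left(\frac{-2 + P}{-2} + \frac{4}{2}\right) = 8 - \left(\left(-2 + P\right) \left(- \frac{1}{2}\right) + 4 \cdot \frac{1}{2}\right) = 8 - \left(\left(1 - \frac{P}{2}\right) + 2\right) = 8 - \left(3 - \frac{P}{2}\right) = 8 + \left(-3 + \frac{P}{2}\right) = 5 + \frac{P}{2}$)
$k{\left(-5 \right)} - -1170 = \left(5 + \frac{1}{2} \left(-5\right)\right) - -1170 = \left(5 - \frac{5}{2}\right) + 1170 = \frac{5}{2} + 1170 = \frac{2345}{2}$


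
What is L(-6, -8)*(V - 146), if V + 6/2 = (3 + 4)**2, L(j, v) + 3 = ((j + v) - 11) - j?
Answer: 2200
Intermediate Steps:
L(j, v) = -14 + v (L(j, v) = -3 + (((j + v) - 11) - j) = -3 + ((-11 + j + v) - j) = -3 + (-11 + v) = -14 + v)
V = 46 (V = -3 + (3 + 4)**2 = -3 + 7**2 = -3 + 49 = 46)
L(-6, -8)*(V - 146) = (-14 - 8)*(46 - 146) = -22*(-100) = 2200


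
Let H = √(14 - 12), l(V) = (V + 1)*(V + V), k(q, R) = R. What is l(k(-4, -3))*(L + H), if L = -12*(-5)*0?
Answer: 12*√2 ≈ 16.971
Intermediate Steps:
l(V) = 2*V*(1 + V) (l(V) = (1 + V)*(2*V) = 2*V*(1 + V))
L = 0 (L = -2*(-30)*0 = 60*0 = 0)
H = √2 ≈ 1.4142
l(k(-4, -3))*(L + H) = (2*(-3)*(1 - 3))*(0 + √2) = (2*(-3)*(-2))*√2 = 12*√2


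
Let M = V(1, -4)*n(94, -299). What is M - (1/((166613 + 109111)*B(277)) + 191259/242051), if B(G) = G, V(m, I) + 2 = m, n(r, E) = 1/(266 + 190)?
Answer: -556625989539433/702497555220024 ≈ -0.79235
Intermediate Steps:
n(r, E) = 1/456
V(m, I) = -2 + m
M = -1/456 (M = (-2 + 1)*(1/456) = -1*1/456 = -1/456 ≈ -0.0021930)
M - (1/((166613 + 109111)*B(277)) + 191259/242051) = -1/456 - (1/((166613 + 109111)*277) + 191259/242051) = -1/456 - ((1/277)/275724 + 191259*(1/242051)) = -1/456 - ((1/275724)*(1/277) + 191259/242051) = -1/456 - (1/76375548 + 191259/242051) = -1/456 - 1*14607511176983/18486777768948 = -1/456 - 14607511176983/18486777768948 = -556625989539433/702497555220024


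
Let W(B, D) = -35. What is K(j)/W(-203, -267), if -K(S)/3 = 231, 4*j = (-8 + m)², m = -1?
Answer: 99/5 ≈ 19.800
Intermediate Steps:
j = 81/4 (j = (-8 - 1)²/4 = (¼)*(-9)² = (¼)*81 = 81/4 ≈ 20.250)
K(S) = -693 (K(S) = -3*231 = -693)
K(j)/W(-203, -267) = -693/(-35) = -693*(-1/35) = 99/5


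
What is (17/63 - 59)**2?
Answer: 13690000/3969 ≈ 3449.2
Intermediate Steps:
(17/63 - 59)**2 = (-3700/63)**2 = 13690000/3969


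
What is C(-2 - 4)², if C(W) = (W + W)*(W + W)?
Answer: 20736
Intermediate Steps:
C(W) = 4*W² (C(W) = (2*W)*(2*W) = 4*W²)
C(-2 - 4)² = (4*(-2 - 4)²)² = (4*(-6)²)² = (4*36)² = 144² = 20736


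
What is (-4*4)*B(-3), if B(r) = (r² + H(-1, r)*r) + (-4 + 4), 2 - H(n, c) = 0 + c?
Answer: 96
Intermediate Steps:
H(n, c) = 2 - c (H(n, c) = 2 - (0 + c) = 2 - c)
B(r) = r² + r*(2 - r) (B(r) = (r² + (2 - r)*r) + (-4 + 4) = (r² + r*(2 - r)) + 0 = r² + r*(2 - r))
(-4*4)*B(-3) = (-4*4)*(2*(-3)) = -16*(-6) = 96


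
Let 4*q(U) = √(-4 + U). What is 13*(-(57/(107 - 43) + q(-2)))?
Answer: -741/64 - 13*I*√6/4 ≈ -11.578 - 7.9608*I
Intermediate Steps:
q(U) = √(-4 + U)/4
13*(-(57/(107 - 43) + q(-2))) = 13*(-(57/(107 - 43) + √(-4 - 2)/4)) = 13*(-(57/64 + √(-6)/4)) = 13*(-((1/64)*57 + (I*√6)/4)) = 13*(-(57/64 + I*√6/4)) = 13*(-57/64 - I*√6/4) = -741/64 - 13*I*√6/4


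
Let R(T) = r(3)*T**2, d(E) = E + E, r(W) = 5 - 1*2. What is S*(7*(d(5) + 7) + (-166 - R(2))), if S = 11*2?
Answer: -1298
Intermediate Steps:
r(W) = 3 (r(W) = 5 - 2 = 3)
d(E) = 2*E
R(T) = 3*T**2
S = 22
S*(7*(d(5) + 7) + (-166 - R(2))) = 22*(7*(2*5 + 7) + (-166 - 3*2**2)) = 22*(7*(10 + 7) + (-166 - 3*4)) = 22*(7*17 + (-166 - 1*12)) = 22*(119 + (-166 - 12)) = 22*(119 - 178) = 22*(-59) = -1298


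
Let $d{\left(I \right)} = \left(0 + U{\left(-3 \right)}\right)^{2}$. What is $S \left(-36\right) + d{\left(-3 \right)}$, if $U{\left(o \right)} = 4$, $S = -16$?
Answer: $592$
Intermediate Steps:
$d{\left(I \right)} = 16$ ($d{\left(I \right)} = \left(0 + 4\right)^{2} = 4^{2} = 16$)
$S \left(-36\right) + d{\left(-3 \right)} = \left(-16\right) \left(-36\right) + 16 = 576 + 16 = 592$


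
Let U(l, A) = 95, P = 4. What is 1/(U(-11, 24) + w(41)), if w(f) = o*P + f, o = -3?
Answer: 1/124 ≈ 0.0080645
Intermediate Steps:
w(f) = -12 + f (w(f) = -3*4 + f = -12 + f)
1/(U(-11, 24) + w(41)) = 1/(95 + (-12 + 41)) = 1/(95 + 29) = 1/124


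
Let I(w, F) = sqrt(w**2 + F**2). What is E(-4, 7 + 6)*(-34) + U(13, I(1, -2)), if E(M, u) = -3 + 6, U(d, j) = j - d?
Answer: -115 + sqrt(5) ≈ -112.76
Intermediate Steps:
I(w, F) = sqrt(F**2 + w**2)
E(M, u) = 3
E(-4, 7 + 6)*(-34) + U(13, I(1, -2)) = 3*(-34) + (sqrt((-2)**2 + 1**2) - 1*13) = -102 + (sqrt(4 + 1) - 13) = -102 + (sqrt(5) - 13) = -102 + (-13 + sqrt(5)) = -115 + sqrt(5)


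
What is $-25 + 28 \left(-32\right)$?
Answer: $-921$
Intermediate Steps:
$-25 + 28 \left(-32\right) = -25 - 896 = -921$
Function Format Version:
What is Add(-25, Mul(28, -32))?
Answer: -921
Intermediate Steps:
Add(-25, Mul(28, -32)) = Add(-25, -896) = -921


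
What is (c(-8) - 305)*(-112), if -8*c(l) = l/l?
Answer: 34174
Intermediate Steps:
c(l) = -1/8 (c(l) = -l/(8*l) = -1/8*1 = -1/8)
(c(-8) - 305)*(-112) = (-1/8 - 305)*(-112) = -2441/8*(-112) = 34174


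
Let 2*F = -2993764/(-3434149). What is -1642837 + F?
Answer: -5641745543831/3434149 ≈ -1.6428e+6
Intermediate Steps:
F = 1496882/3434149 (F = (-2993764/(-3434149))/2 = (-2993764*(-1/3434149))/2 = (½)*(2993764/3434149) = 1496882/3434149 ≈ 0.43588)
-1642837 + F = -1642837 + 1496882/3434149 = -5641745543831/3434149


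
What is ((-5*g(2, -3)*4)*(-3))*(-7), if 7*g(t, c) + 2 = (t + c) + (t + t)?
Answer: -60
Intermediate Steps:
g(t, c) = -2/7 + c/7 + 3*t/7 (g(t, c) = -2/7 + ((t + c) + (t + t))/7 = -2/7 + ((c + t) + 2*t)/7 = -2/7 + (c + 3*t)/7 = -2/7 + (c/7 + 3*t/7) = -2/7 + c/7 + 3*t/7)
((-5*g(2, -3)*4)*(-3))*(-7) = ((-5*(-2/7 + (1/7)*(-3) + (3/7)*2)*4)*(-3))*(-7) = ((-5*(-2/7 - 3/7 + 6/7)*4)*(-3))*(-7) = ((-5*1/7*4)*(-3))*(-7) = (-5/7*4*(-3))*(-7) = -20/7*(-3)*(-7) = (60/7)*(-7) = -60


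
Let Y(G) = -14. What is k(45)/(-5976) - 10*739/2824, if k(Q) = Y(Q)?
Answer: -1378847/527382 ≈ -2.6145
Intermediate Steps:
k(Q) = -14
k(45)/(-5976) - 10*739/2824 = -14/(-5976) - 10*739/2824 = -14*(-1/5976) - 7390*1/2824 = 7/2988 - 3695/1412 = -1378847/527382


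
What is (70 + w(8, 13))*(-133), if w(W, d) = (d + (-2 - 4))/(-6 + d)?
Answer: -9443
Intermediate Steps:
w(W, d) = 1 (w(W, d) = (d - 6)/(-6 + d) = (-6 + d)/(-6 + d) = 1)
(70 + w(8, 13))*(-133) = (70 + 1)*(-133) = 71*(-133) = -9443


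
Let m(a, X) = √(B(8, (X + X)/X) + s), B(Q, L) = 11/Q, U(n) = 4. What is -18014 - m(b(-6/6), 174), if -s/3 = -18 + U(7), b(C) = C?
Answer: -18014 - √694/4 ≈ -18021.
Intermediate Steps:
s = 42 (s = -3*(-18 + 4) = -3*(-14) = 42)
m(a, X) = √694/4 (m(a, X) = √(11/8 + 42) = √(347/8) = √694/4)
-18014 - m(b(-6/6), 174) = -18014 - √694/4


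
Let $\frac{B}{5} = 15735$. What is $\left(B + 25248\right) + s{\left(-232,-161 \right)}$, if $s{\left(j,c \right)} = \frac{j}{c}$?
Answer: $\frac{16731835}{161} \approx 1.0392 \cdot 10^{5}$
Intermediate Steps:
$B = 78675$ ($B = 5 \cdot 15735 = 78675$)
$\left(B + 25248\right) + s{\left(-232,-161 \right)} = \left(78675 + 25248\right) - \frac{232}{-161} = 103923 - - \frac{232}{161} = 103923 + \frac{232}{161} = \frac{16731835}{161}$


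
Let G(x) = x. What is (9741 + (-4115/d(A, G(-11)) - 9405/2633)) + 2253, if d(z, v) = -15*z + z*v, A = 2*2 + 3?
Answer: 5756719849/479206 ≈ 12013.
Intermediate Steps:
A = 7 (A = 4 + 3 = 7)
d(z, v) = -15*z + v*z
(9741 + (-4115/d(A, G(-11)) - 9405/2633)) + 2253 = (9741 + (-4115*1/(7*(-15 - 11)) - 9405/2633)) + 2253 = (9741 + (-4115/(7*(-26)) - 9405*1/2633)) + 2253 = (9741 + (-4115/(-182) - 9405/2633)) + 2253 = (9741 + (-4115*(-1/182) - 9405/2633)) + 2253 = (9741 + (4115/182 - 9405/2633)) + 2253 = (9741 + 9123085/479206) + 2253 = 4677068731/479206 + 2253 = 5756719849/479206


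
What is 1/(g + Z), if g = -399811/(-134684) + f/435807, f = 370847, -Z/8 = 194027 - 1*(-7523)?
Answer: -58696229988/94641577045061375 ≈ -6.2020e-7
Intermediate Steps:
Z = -1612400 (Z = -8*(194027 - 1*(-7523)) = -8*(194027 + 7523) = -8*201550 = -1612400)
g = 224187589825/58696229988 (g = -399811/(-134684) + 370847/435807 = -399811*(-1/134684) + 370847*(1/435807) = 399811/134684 + 370847/435807 = 224187589825/58696229988 ≈ 3.8195)
1/(g + Z) = 1/(224187589825/58696229988 - 1612400) = 1/(-94641577045061375/58696229988) = -58696229988/94641577045061375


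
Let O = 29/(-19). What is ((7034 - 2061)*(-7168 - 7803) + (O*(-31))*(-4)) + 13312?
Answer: -1414315545/19 ≈ -7.4438e+7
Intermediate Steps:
O = -29/19 (O = 29*(-1/19) = -29/19 ≈ -1.5263)
((7034 - 2061)*(-7168 - 7803) + (O*(-31))*(-4)) + 13312 = ((7034 - 2061)*(-7168 - 7803) - 29/19*(-31)*(-4)) + 13312 = (4973*(-14971) + (899/19)*(-4)) + 13312 = (-74450783 - 3596/19) + 13312 = -1414568473/19 + 13312 = -1414315545/19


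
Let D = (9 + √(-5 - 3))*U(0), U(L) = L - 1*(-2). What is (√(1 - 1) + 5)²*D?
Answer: 450 + 100*I*√2 ≈ 450.0 + 141.42*I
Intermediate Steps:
U(L) = 2 + L (U(L) = L + 2 = 2 + L)
D = 18 + 4*I*√2 (D = (9 + √(-5 - 3))*(2 + 0) = (9 + √(-8))*2 = (9 + 2*I*√2)*2 = 18 + 4*I*√2 ≈ 18.0 + 5.6569*I)
(√(1 - 1) + 5)²*D = (√(1 - 1) + 5)²*(18 + 4*I*√2) = (√0 + 5)²*(18 + 4*I*√2) = (0 + 5)²*(18 + 4*I*√2) = 5²*(18 + 4*I*√2) = 25*(18 + 4*I*√2) = 450 + 100*I*√2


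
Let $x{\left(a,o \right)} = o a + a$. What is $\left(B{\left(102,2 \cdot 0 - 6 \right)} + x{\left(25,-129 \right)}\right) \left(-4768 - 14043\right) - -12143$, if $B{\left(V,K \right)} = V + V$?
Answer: $56369899$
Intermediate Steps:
$x{\left(a,o \right)} = a + a o$ ($x{\left(a,o \right)} = a o + a = a + a o$)
$B{\left(V,K \right)} = 2 V$
$\left(B{\left(102,2 \cdot 0 - 6 \right)} + x{\left(25,-129 \right)}\right) \left(-4768 - 14043\right) - -12143 = \left(2 \cdot 102 + 25 \left(1 - 129\right)\right) \left(-4768 - 14043\right) - -12143 = \left(204 + 25 \left(-128\right)\right) \left(-18811\right) + 12143 = \left(204 - 3200\right) \left(-18811\right) + 12143 = \left(-2996\right) \left(-18811\right) + 12143 = 56357756 + 12143 = 56369899$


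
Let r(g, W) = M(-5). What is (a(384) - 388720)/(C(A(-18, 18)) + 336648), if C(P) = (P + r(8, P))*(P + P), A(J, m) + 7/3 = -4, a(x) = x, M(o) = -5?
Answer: -873756/757781 ≈ -1.1530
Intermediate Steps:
r(g, W) = -5
A(J, m) = -19/3 (A(J, m) = -7/3 - 4 = -19/3)
C(P) = 2*P*(-5 + P) (C(P) = (P - 5)*(P + P) = (-5 + P)*(2*P) = 2*P*(-5 + P))
(a(384) - 388720)/(C(A(-18, 18)) + 336648) = (384 - 388720)/(2*(-19/3)*(-5 - 19/3) + 336648) = -388336/(2*(-19/3)*(-34/3) + 336648) = -388336/(1292/9 + 336648) = -388336/3031124/9 = -388336*9/3031124 = -873756/757781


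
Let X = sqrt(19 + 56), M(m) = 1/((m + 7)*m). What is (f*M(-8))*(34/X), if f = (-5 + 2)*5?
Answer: -17*sqrt(3)/4 ≈ -7.3612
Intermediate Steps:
M(m) = 1/(m*(7 + m)) (M(m) = 1/((7 + m)*m) = 1/(m*(7 + m)))
X = 5*sqrt(3) (X = sqrt(75) = 5*sqrt(3) ≈ 8.6602)
f = -15 (f = -3*5 = -15)
(f*M(-8))*(34/X) = (-15/((-8)*(7 - 8)))*(34/((5*sqrt(3)))) = (-(-15)/(8*(-1)))*(34*(sqrt(3)/15)) = (-(-15)*(-1)/8)*(34*sqrt(3)/15) = (-15*1/8)*(34*sqrt(3)/15) = -17*sqrt(3)/4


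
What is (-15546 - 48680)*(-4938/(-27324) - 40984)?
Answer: 5993580371369/2277 ≈ 2.6322e+9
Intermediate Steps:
(-15546 - 48680)*(-4938/(-27324) - 40984) = -64226*(-4938*(-1/27324) - 40984) = -64226*(823/4554 - 40984) = -64226*(-186640313/4554) = 5993580371369/2277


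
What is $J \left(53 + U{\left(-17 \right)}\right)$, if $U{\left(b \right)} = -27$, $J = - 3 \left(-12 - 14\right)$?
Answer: $2028$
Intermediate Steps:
$J = 78$ ($J = \left(-3\right) \left(-26\right) = 78$)
$J \left(53 + U{\left(-17 \right)}\right) = 78 \left(53 - 27\right) = 78 \cdot 26 = 2028$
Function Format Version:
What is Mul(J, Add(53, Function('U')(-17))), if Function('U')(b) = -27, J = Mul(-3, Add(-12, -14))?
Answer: 2028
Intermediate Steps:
J = 78 (J = Mul(-3, -26) = 78)
Mul(J, Add(53, Function('U')(-17))) = Mul(78, Add(53, -27)) = Mul(78, 26) = 2028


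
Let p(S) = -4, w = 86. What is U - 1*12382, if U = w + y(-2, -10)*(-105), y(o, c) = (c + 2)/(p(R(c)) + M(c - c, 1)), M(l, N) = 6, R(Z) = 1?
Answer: -11876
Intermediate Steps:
y(o, c) = 1 + c/2 (y(o, c) = (c + 2)/(-4 + 6) = (2 + c)/2 = (2 + c)*(½) = 1 + c/2)
U = 506 (U = 86 + (1 + (½)*(-10))*(-105) = 86 + (1 - 5)*(-105) = 86 - 4*(-105) = 86 + 420 = 506)
U - 1*12382 = 506 - 1*12382 = 506 - 12382 = -11876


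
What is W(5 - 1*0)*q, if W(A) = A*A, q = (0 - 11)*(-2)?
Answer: 550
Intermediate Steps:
q = 22 (q = -11*(-2) = 22)
W(A) = A²
W(5 - 1*0)*q = (5 - 1*0)²*22 = (5 + 0)²*22 = 5²*22 = 25*22 = 550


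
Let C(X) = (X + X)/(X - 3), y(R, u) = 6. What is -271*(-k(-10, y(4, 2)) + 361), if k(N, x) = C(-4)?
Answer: -682649/7 ≈ -97521.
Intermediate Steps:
C(X) = 2*X/(-3 + X) (C(X) = (2*X)/(-3 + X) = 2*X/(-3 + X))
k(N, x) = 8/7 (k(N, x) = 2*(-4)/(-3 - 4) = 2*(-4)/(-7) = 2*(-4)*(-⅐) = 8/7)
-271*(-k(-10, y(4, 2)) + 361) = -271*(-1*8/7 + 361) = -271*(-8/7 + 361) = -271*2519/7 = -1*682649/7 = -682649/7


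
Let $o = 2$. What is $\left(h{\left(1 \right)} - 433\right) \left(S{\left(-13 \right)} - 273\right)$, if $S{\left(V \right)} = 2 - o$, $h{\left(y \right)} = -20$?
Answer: $123669$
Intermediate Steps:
$S{\left(V \right)} = 0$ ($S{\left(V \right)} = 2 - 2 = 0$)
$\left(h{\left(1 \right)} - 433\right) \left(S{\left(-13 \right)} - 273\right) = \left(-20 - 433\right) \left(0 - 273\right) = \left(-453\right) \left(-273\right) = 123669$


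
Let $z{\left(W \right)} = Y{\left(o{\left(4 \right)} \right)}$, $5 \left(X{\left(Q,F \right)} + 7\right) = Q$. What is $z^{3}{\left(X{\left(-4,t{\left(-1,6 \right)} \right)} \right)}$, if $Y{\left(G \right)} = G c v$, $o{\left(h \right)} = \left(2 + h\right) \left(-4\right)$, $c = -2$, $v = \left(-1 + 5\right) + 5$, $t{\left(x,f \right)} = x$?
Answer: $80621568$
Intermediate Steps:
$X{\left(Q,F \right)} = -7 + \frac{Q}{5}$
$v = 9$ ($v = 4 + 5 = 9$)
$o{\left(h \right)} = -8 - 4 h$
$Y{\left(G \right)} = - 18 G$ ($Y{\left(G \right)} = G \left(-2\right) 9 = - 2 G 9 = - 18 G$)
$z{\left(W \right)} = 432$ ($z{\left(W \right)} = - 18 \left(-8 - 16\right) = \left(-18\right) \left(-24\right) = 432$)
$z^{3}{\left(X{\left(-4,t{\left(-1,6 \right)} \right)} \right)} = 432^{3} = 80621568$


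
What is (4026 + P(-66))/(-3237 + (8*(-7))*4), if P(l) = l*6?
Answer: -3630/3461 ≈ -1.0488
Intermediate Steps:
P(l) = 6*l
(4026 + P(-66))/(-3237 + (8*(-7))*4) = (4026 + 6*(-66))/(-3237 + (8*(-7))*4) = (4026 - 396)/(-3237 - 56*4) = 3630/(-3237 - 224) = 3630/(-3461) = 3630*(-1/3461) = -3630/3461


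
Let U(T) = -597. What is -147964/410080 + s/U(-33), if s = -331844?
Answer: 33998563253/61204440 ≈ 555.49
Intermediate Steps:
-147964/410080 + s/U(-33) = -147964/410080 - 331844/(-597) = -147964*1/410080 - 331844*(-1/597) = -36991/102520 + 331844/597 = 33998563253/61204440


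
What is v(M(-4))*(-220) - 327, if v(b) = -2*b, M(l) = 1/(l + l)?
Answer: -382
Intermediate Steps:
M(l) = 1/(2*l)
v(M(-4))*(-220) - 327 = -1/(-4)*(-220) - 327 = -(-1)/4*(-220) - 327 = -2*(-⅛)*(-220) - 327 = (¼)*(-220) - 327 = -55 - 327 = -382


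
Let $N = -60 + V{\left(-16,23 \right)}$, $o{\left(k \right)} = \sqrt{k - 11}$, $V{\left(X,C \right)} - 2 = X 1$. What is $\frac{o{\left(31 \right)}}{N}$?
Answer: $- \frac{\sqrt{5}}{37} \approx -0.060434$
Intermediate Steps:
$V{\left(X,C \right)} = 2 + X$ ($V{\left(X,C \right)} = 2 + X 1 = 2 + X$)
$o{\left(k \right)} = \sqrt{-11 + k}$
$N = -74$ ($N = -60 + \left(2 - 16\right) = -60 - 14 = -74$)
$\frac{o{\left(31 \right)}}{N} = \frac{\sqrt{-11 + 31}}{-74} = \sqrt{20} \left(- \frac{1}{74}\right) = 2 \sqrt{5} \left(- \frac{1}{74}\right) = - \frac{\sqrt{5}}{37}$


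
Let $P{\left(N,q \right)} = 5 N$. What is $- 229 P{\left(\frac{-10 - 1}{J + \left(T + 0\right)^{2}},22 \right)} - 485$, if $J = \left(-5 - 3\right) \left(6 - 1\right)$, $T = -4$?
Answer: $- \frac{24235}{24} \approx -1009.8$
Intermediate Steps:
$J = -40$ ($J = \left(-8\right) 5 = -40$)
$- 229 P{\left(\frac{-10 - 1}{J + \left(T + 0\right)^{2}},22 \right)} - 485 = - 229 \cdot 5 \frac{-10 - 1}{-40 + \left(-4 + 0\right)^{2}} - 485 = - 229 \cdot 5 \left(- \frac{11}{-40 + \left(-4\right)^{2}}\right) - 485 = - 229 \cdot 5 \left(- \frac{11}{-40 + 16}\right) - 485 = - 229 \cdot 5 \left(- \frac{11}{-24}\right) - 485 = - 229 \cdot 5 \left(\left(-11\right) \left(- \frac{1}{24}\right)\right) - 485 = - 229 \cdot 5 \cdot \frac{11}{24} - 485 = \left(-229\right) \frac{55}{24} - 485 = - \frac{12595}{24} - 485 = - \frac{24235}{24}$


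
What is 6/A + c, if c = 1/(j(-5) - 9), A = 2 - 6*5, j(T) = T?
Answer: -2/7 ≈ -0.28571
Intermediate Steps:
A = -28 (A = 2 - 1*30 = 2 - 30 = -28)
c = -1/14 (c = 1/(-5 - 9) = 1/(-14) = -1/14 ≈ -0.071429)
6/A + c = 6/(-28) - 1/14 = -1/28*6 - 1/14 = -3/14 - 1/14 = -2/7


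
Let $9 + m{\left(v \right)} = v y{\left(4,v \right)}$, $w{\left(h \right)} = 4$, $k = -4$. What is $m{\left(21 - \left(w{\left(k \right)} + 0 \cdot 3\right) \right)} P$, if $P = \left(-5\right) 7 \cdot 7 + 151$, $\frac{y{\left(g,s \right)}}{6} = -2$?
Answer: $20022$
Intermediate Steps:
$y{\left(g,s \right)} = -12$ ($y{\left(g,s \right)} = 6 \left(-2\right) = -12$)
$P = -94$ ($P = \left(-35\right) 7 + 151 = -245 + 151 = -94$)
$m{\left(v \right)} = -9 - 12 v$ ($m{\left(v \right)} = -9 + v \left(-12\right) = -9 - 12 v$)
$m{\left(21 - \left(w{\left(k \right)} + 0 \cdot 3\right) \right)} P = \left(-9 - 12 \left(21 - \left(4 + 0 \cdot 3\right)\right)\right) \left(-94\right) = \left(-9 - 12 \left(21 - \left(4 + 0\right)\right)\right) \left(-94\right) = \left(-9 - 12 \left(21 - 4\right)\right) \left(-94\right) = \left(-9 - 204\right) \left(-94\right) = \left(-213\right) \left(-94\right) = 20022$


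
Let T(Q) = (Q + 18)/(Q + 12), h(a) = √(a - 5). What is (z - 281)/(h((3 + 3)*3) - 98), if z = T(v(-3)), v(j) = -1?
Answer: 301252/105501 + 3074*√13/105501 ≈ 2.9605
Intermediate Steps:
h(a) = √(-5 + a)
T(Q) = (18 + Q)/(12 + Q)
z = 17/11 (z = (18 - 1)/(12 - 1) = 17/11 ≈ 1.5455)
(z - 281)/(h((3 + 3)*3) - 98) = (17/11 - 281)/(√(-5 + (3 + 3)*3) - 98) = -3074/(11*(√(-5 + 6*3) - 98)) = -3074/(11*(√(-5 + 18) - 98)) = -3074/(11*(√13 - 98)) = -3074/(11*(-98 + √13))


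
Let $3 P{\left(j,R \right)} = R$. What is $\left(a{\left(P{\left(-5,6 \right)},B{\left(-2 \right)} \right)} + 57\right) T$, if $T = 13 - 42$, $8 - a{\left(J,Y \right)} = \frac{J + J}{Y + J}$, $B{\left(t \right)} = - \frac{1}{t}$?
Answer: $- \frac{9193}{5} \approx -1838.6$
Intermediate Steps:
$P{\left(j,R \right)} = \frac{R}{3}$
$a{\left(J,Y \right)} = 8 - \frac{2 J}{J + Y}$ ($a{\left(J,Y \right)} = 8 - \frac{J + J}{Y + J} = 8 - \frac{2 J}{J + Y}$)
$T = -29$
$\left(a{\left(P{\left(-5,6 \right)},B{\left(-2 \right)} \right)} + 57\right) T = \left(\frac{2 \left(3 \cdot \frac{1}{3} \cdot 6 + 4 \left(- \frac{1}{-2}\right)\right)}{\frac{1}{3} \cdot 6 - \frac{1}{-2}} + 57\right) \left(-29\right) = \left(\frac{2 \left(3 \cdot 2 + 4 \left(\left(-1\right) \left(- \frac{1}{2}\right)\right)\right)}{2 - - \frac{1}{2}} + 57\right) \left(-29\right) = \left(\frac{2 \left(6 + 4 \cdot \frac{1}{2}\right)}{2 + \frac{1}{2}} + 57\right) \left(-29\right) = \left(\frac{2 \left(6 + 2\right)}{\frac{5}{2}} + 57\right) \left(-29\right) = \left(2 \cdot \frac{2}{5} \cdot 8 + 57\right) \left(-29\right) = \left(\frac{32}{5} + 57\right) \left(-29\right) = \frac{317}{5} \left(-29\right) = - \frac{9193}{5}$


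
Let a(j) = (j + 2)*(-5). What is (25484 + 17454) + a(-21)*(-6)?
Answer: 42368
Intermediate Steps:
a(j) = -10 - 5*j (a(j) = (2 + j)*(-5) = -10 - 5*j)
(25484 + 17454) + a(-21)*(-6) = (25484 + 17454) + (-10 - 5*(-21))*(-6) = 42938 + (-10 + 105)*(-6) = 42938 + 95*(-6) = 42938 - 570 = 42368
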